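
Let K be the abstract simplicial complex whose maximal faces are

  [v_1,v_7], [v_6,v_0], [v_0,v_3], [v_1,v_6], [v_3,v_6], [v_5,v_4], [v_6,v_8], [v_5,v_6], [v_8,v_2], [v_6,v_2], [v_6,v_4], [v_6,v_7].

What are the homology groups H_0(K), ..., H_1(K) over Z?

Take the total order v_0 < v_1 < v_2 < v_3 < v_4 < v_5 < v_6 < v_7 < v_8 on the vertex set. Then K (dimension 1) consists of the simplices:

  0-simplices (9): [v_0], [v_1], [v_2], [v_3], [v_4], [v_5], [v_6], [v_7], [v_8]
  1-simplices (12): [v_0,v_3], [v_0,v_6], [v_1,v_6], [v_1,v_7], [v_2,v_6], [v_2,v_8], [v_3,v_6], [v_4,v_5], [v_4,v_6], [v_5,v_6], [v_6,v_7], [v_6,v_8]

giving chain groups C_0 ≅ Z^9, C_1 ≅ Z^12.

∂_1: C_1 → C_0 maps an edge to its endpoints' difference, ∂[p,q] = q − p.
This gives a 9×12 integer matrix of rank 8; reducing to Smith normal form yields diagonal entries (1,1,1,1,1,1,1,1).

Now H_k = ker ∂_k / im ∂_{k+1}, so:

  H_0: rank C_0 − rank ∂_1 = 9 − 8 = 1, and the invariant factors of ∂_1 are all 1, so H_0 ≅ Z.
  H_1: rank ker ∂_1 − rank ∂_2 = (12 − 8) − 0 = 4, and there is no ∂_2, so H_1 ≅ Z^4.

(K is a triangulation of a wedge of 4 circles.)

H_0 = Z,  H_1 = Z^4.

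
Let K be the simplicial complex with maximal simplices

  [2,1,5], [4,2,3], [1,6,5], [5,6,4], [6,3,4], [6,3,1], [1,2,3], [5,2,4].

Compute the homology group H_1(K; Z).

Fix the vertex order 1 < 2 < 3 < 4 < 5 < 6 and write every simplex with vertices in increasing order. Then dim K = 2 and the simplices of K are:

  0-simplices (6): [1], [2], [3], [4], [5], [6]
  1-simplices (12): [1,2], [1,3], [1,5], [1,6], [2,3], [2,4], [2,5], [3,4], [3,6], [4,5], [4,6], [5,6]
  2-simplices (8): [1,2,3], [1,2,5], [1,3,6], [1,5,6], [2,3,4], [2,4,5], [3,4,6], [4,5,6]

so the chain groups are C_0 ≅ Z^6, C_1 ≅ Z^12, C_2 ≅ Z^8.

∂_1: C_1 → C_0 is given by ∂[p,q] = [q] − [p].
The 6×12 boundary matrix has rank 5 and Smith normal form diag(1,1,1,1,1).

∂_2: C_2 → C_1 sends each 2-simplex [p,q,r] to [q,r] − [p,r] + [p,q]. For instance
  ∂[4,5,6] = [5,6] − [4,6] + [4,5],
  ∂[1,5,6] = [5,6] − [1,6] + [1,5].
The 12×8 boundary matrix has rank 7 and Smith normal form diag(1,1,1,1,1,1,1).

Reading off H_k = ker ∂_k / im ∂_{k+1}:

  H_1: rank ker ∂_1 − rank ∂_2 = (12 − 5) − 7 = 0, and the invariant factors of ∂_2 are all 1, so H_1 = 0.

H_1 ≅ 0.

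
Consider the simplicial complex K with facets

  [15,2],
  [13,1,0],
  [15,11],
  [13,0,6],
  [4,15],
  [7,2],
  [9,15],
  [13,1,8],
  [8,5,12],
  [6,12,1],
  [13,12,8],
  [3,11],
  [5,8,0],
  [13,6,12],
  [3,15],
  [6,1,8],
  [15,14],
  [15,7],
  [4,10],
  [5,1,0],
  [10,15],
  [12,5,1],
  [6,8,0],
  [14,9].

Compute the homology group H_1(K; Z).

H_1 = Z^4 ⊕ Z/2.

We work with the vertex ordering 0 < 1 < 2 < 3 < 4 < 5 < 6 < 7 < 8 < 9 < 10 < 11 < 12 < 13 < 14 < 15. The simplices of K, each written with vertices in increasing order, are:

  0-simplices (16): [0], [1], [2], [3], [4], [5], [6], [7], [8], [9], [10], [11], [12], [13], [14], [15]
  1-simplices (30): (30 of them)
  2-simplices (12): [0,1,5], [0,1,13], [0,5,8], [0,6,8], [0,6,13], [1,5,12], [1,6,8], [1,6,12], [1,8,13], [5,8,12], [6,12,13], [8,12,13]

Hence C_0 ≅ Z^16, C_1 ≅ Z^30, C_2 ≅ Z^12.

The boundary map ∂_1: C_1 → C_0 is given by ∂[p,q] = [q] − [p]. For instance
  ∂[9,14] = [14] − [9].
As a 16×30 matrix over Z this has rank 14, with invariant factors (1,1,1,1,1,1,1,1,1,1,1,1,1,1).

∂_2: C_2 → C_1 sends each 2-simplex [p,q,r] to [q,r] − [p,r] + [p,q]. For instance
  ∂[5,8,12] = [8,12] − [5,12] + [5,8],
  ∂[0,1,5] = [1,5] − [0,5] + [0,1].
The 30×12 boundary matrix has rank 12 and Smith normal form diag(1,1,1,1,1,1,1,1,1,1,1,2).

Now H_k = ker ∂_k / im ∂_{k+1}, so:

  H_1: rank ker ∂_1 − rank ∂_2 = (30 − 14) − 12 = 4, and ∂_2 has invariant factor 2 > 1, so H_1 ≅ Z^4 ⊕ Z/2.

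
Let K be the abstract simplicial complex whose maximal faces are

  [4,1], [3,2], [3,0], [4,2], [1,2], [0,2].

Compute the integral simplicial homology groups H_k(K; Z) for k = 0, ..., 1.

Order the vertices as 0 < 1 < 2 < 3 < 4. Listing each simplex with vertices in this order, K has dimension 1 with simplices:

  0-simplices (5): [0], [1], [2], [3], [4]
  1-simplices (6): [0,2], [0,3], [1,2], [1,4], [2,3], [2,4]

giving chain groups C_0 ≅ Z^5, C_1 ≅ Z^6.

The boundary map ∂_1: C_1 → C_0 maps an edge to its endpoints' difference, ∂[p,q] = q − p. For instance
  ∂[1,2] = [2] − [1].
As a 5×6 matrix over Z this has rank 4, with invariant factors (1,1,1,1).

Computing H_k = (kernel of ∂_k) / (image of ∂_{k+1}):

  H_0: rank C_0 − rank ∂_1 = 5 − 4 = 1, and the invariant factors of ∂_1 are all 1, so H_0 = Z.
  H_1: rank ker ∂_1 − rank ∂_2 = (6 − 4) − 0 = 2, and there is no ∂_2, so H_1 = Z^2.

H_0 = Z,  H_1 = Z^2.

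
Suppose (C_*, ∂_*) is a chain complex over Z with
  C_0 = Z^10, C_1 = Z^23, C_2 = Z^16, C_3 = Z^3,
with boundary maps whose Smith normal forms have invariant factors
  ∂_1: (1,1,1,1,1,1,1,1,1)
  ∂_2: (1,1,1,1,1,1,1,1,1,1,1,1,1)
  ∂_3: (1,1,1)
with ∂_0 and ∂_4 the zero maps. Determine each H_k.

H_0: b_0 = 10 − 0 − 9 = 1; torsion from ∂_1 factors > 1: none. So H_0 ≅ Z.
H_1: b_1 = 23 − 9 − 13 = 1; torsion from ∂_2 factors > 1: none. So H_1 ≅ Z.
H_2: b_2 = 16 − 13 − 3 = 0; torsion from ∂_3 factors > 1: none. So H_2 ≅ 0.
H_3: b_3 = 3 − 3 − 0 = 0; torsion from ∂_4 factors > 1: none. So H_3 ≅ 0.

H_0 ≅ Z,  H_1 ≅ Z,  H_2 = 0,  H_3 = 0.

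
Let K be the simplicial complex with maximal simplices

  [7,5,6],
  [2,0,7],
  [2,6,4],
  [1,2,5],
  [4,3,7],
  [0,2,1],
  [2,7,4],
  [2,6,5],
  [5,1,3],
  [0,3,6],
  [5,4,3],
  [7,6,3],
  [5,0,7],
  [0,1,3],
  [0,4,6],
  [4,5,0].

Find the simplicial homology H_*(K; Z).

Order the vertices as 0 < 1 < 2 < 3 < 4 < 5 < 6 < 7. Listing each simplex with vertices in this order, K has dimension 2 with simplices:

  0-simplices (8): [0], [1], [2], [3], [4], [5], [6], [7]
  1-simplices (24): (24 of them)
  2-simplices (16): [0,1,2], [0,1,3], [0,2,7], [0,3,6], [0,4,5], [0,4,6], [0,5,7], [1,2,5], [1,3,5], [2,4,6], [2,4,7], [2,5,6], [3,4,5], [3,4,7], [3,6,7], [5,6,7]

Hence C_0 ≅ Z^8, C_1 ≅ Z^24, C_2 ≅ Z^16.

Boundary ∂_1: C_1 → C_0 maps an edge to its endpoints' difference, ∂[p,q] = q − p.
The resulting 8×24 matrix has rank 7, and its Smith normal form has invariant factors (1,1,1,1,1,1,1).

∂_2: C_2 → C_1 sends each 2-simplex [p,q,r] to [q,r] − [p,r] + [p,q]. For instance
  ∂[2,4,6] = [4,6] − [2,6] + [2,4],
  ∂[3,6,7] = [6,7] − [3,7] + [3,6].
This gives a 24×16 integer matrix of rank 15; reducing to Smith normal form yields diagonal entries (1,1,1,1,1,1,1,1,1,1,1,1,1,1,1).

From H_k ≅ ker(∂_k) / im(∂_{k+1}) we obtain:

  H_0: rank C_0 − rank ∂_1 = 8 − 7 = 1, and the invariant factors of ∂_1 are all 1, so H_0 ≅ Z.
  H_1: rank ker ∂_1 − rank ∂_2 = (24 − 7) − 15 = 2, and the invariant factors of ∂_2 are all 1, so H_1 ≅ Z^2.
  H_2: rank ker ∂_2 − rank ∂_3 = (16 − 15) − 0 = 1, and there is no ∂_3, so H_2 ≅ Z.

(K is a triangulation of the torus T^2.)

H_0 = Z,  H_1 = Z^2,  H_2 = Z.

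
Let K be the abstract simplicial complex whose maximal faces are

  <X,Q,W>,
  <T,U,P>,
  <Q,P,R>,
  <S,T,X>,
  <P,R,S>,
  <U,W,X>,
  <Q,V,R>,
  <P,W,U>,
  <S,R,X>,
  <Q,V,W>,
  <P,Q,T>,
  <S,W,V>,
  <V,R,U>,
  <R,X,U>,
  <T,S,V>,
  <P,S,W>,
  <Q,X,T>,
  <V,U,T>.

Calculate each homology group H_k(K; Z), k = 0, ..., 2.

H_0 ≅ Z,  H_1 ≅ Z^2,  H_2 ≅ Z.

Take the total order P < Q < R < S < T < U < V < W < X on the vertex set. Then K (dimension 2) consists of the simplices:

  0-simplices (9): P, Q, R, S, T, U, V, W, X
  1-simplices (27): PQ, PR, PS, PT, PU, PW, QR, QT, QV, QW, QX, RS, RU, RV, RX, ST, SV, SW, SX, TU, TV, TX, UV, UW, UX, VW, WX
  2-simplices (18): PQR, PQT, PRS, PSW, PTU, PUW, QRV, QTX, QVW, QWX, RSX, RUV, RUX, STV, STX, SVW, TUV, UWX

so the chain groups are C_0 ≅ Z^9, C_1 ≅ Z^27, C_2 ≅ Z^18.

∂_1: C_1 → C_0 sends each edge [p,q] (with p < q) to q − p.
This gives a 9×27 integer matrix of rank 8; reducing to Smith normal form yields diagonal entries (1,1,1,1,1,1,1,1).

∂_2: C_2 → C_1 maps a triangle to the signed sum of its edges. For instance
  ∂PUW = UW − PW + PU,
  ∂QTX = TX − QX + QT.
As a 27×18 matrix over Z this has rank 17, with invariant factors (1,1,1,1,1,1,1,1,1,1,1,1,1,1,1,1,1).

Computing H_k = (kernel of ∂_k) / (image of ∂_{k+1}):

  H_0: rank C_0 − rank ∂_1 = 9 − 8 = 1, and the invariant factors of ∂_1 are all 1, so H_0 = Z.
  H_1: rank ker ∂_1 − rank ∂_2 = (27 − 8) − 17 = 2, and the invariant factors of ∂_2 are all 1, so H_1 = Z^2.
  H_2: rank ker ∂_2 − rank ∂_3 = (18 − 17) − 0 = 1, and there is no ∂_3, so H_2 = Z.

(K is a triangulation of the torus T^2.)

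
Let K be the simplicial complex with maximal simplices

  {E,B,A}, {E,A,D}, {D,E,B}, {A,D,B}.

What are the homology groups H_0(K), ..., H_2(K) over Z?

K has 4 vertices, 6 edges, 4 triangles.
rank ∂_0 = 0, rank ∂_1 = 3 ⇒ b_0 = 4 − 0 − 3 = 1; all invariant factors of ∂_1 are 1 so no torsion. So H_0 ≅ Z.
rank ∂_1 = 3, rank ∂_2 = 3 ⇒ b_1 = 6 − 3 − 3 = 0; all invariant factors of ∂_2 are 1 so no torsion. So H_1 ≅ 0.
rank ∂_2 = 3, rank ∂_3 = 0 ⇒ b_2 = 4 − 3 − 0 = 1. So H_2 ≅ Z.

H_0 = Z,  H_1 = 0,  H_2 = Z.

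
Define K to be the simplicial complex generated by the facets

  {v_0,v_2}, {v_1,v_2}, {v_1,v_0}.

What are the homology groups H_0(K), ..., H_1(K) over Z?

H_0 = Z,  H_1 = Z.

K has 3 vertices, 3 edges.
rank ∂_0 = 0, rank ∂_1 = 2 ⇒ b_0 = 3 − 0 − 2 = 1; all invariant factors of ∂_1 are 1 so no torsion. So H_0 = Z.
rank ∂_1 = 2, rank ∂_2 = 0 ⇒ b_1 = 3 − 2 − 0 = 1. So H_1 = Z.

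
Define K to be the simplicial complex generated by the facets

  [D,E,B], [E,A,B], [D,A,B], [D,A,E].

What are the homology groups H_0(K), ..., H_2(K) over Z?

Take the total order A < B < D < E on the vertex set. Then K (dimension 2) consists of the simplices:

  0-simplices (4): A, B, D, E
  1-simplices (6): AB, AD, AE, BD, BE, DE
  2-simplices (4): ABD, ABE, ADE, BDE

giving chain groups C_0 ≅ Z^4, C_1 ≅ Z^6, C_2 ≅ Z^4.

∂_1: C_1 → C_0 sends each edge [p,q] (with p < q) to q − p. For instance
  ∂BD = D − B.
This gives a 4×6 integer matrix of rank 3; reducing to Smith normal form yields diagonal entries (1,1,1).

The boundary map ∂_2: C_2 → C_1 acts by ∂[p,q,r] = [q,r] − [p,r] + [p,q]. For instance
  ∂ABD = BD − AD + AB,
  ∂ADE = DE − AE + AD.
As a 6×4 matrix over Z this has rank 3, with invariant factors (1,1,1).

From H_k ≅ ker(∂_k) / im(∂_{k+1}) we obtain:

  H_0: rank C_0 − rank ∂_1 = 4 − 3 = 1, and the invariant factors of ∂_1 are all 1, so H_0 ≅ Z.
  H_1: rank ker ∂_1 − rank ∂_2 = (6 − 3) − 3 = 0, and the invariant factors of ∂_2 are all 1, so H_1 ≅ 0.
  H_2: rank ker ∂_2 − rank ∂_3 = (4 − 3) − 0 = 1, and there is no ∂_3, so H_2 ≅ Z.

As a check, the Euler characteristic is 4 − 6 + 4 = 2, which agrees with 1 − 0 + 1 = 2.

H_0 ≅ Z,  H_1 = 0,  H_2 ≅ Z.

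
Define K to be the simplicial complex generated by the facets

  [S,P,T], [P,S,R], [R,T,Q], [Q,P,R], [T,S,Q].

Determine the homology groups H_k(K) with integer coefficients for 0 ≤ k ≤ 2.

H_0 ≅ Z,  H_1 ≅ Z,  H_2 = 0.

We work with the vertex ordering P < Q < R < S < T. The simplices of K, each written with vertices in increasing order, are:

  0-simplices (5): P, Q, R, S, T
  1-simplices (10): PQ, PR, PS, PT, QR, QS, QT, RS, RT, ST
  2-simplices (5): PQR, PRS, PST, QRT, QST

Hence C_0 ≅ Z^5, C_1 ≅ Z^10, C_2 ≅ Z^5.

∂_1: C_1 → C_0 is given by ∂[p,q] = [q] − [p]. For instance
  ∂RT = T − R.
The 5×10 boundary matrix has rank 4 and Smith normal form diag(1,1,1,1).

∂_2: C_2 → C_1 maps a triangle to the signed sum of its edges. For instance
  ∂QRT = RT − QT + QR,
  ∂PQR = QR − PR + PQ.
The 10×5 boundary matrix has rank 5 and Smith normal form diag(1,1,1,1,1).

Reading off H_k = ker ∂_k / im ∂_{k+1}:

  H_0: rank C_0 − rank ∂_1 = 5 − 4 = 1, and the invariant factors of ∂_1 are all 1, so H_0 = Z.
  H_1: rank ker ∂_1 − rank ∂_2 = (10 − 4) − 5 = 1, and the invariant factors of ∂_2 are all 1, so H_1 = Z.
  H_2: rank ker ∂_2 − rank ∂_3 = (5 − 5) − 0 = 0, and there is no ∂_3, so H_2 = 0.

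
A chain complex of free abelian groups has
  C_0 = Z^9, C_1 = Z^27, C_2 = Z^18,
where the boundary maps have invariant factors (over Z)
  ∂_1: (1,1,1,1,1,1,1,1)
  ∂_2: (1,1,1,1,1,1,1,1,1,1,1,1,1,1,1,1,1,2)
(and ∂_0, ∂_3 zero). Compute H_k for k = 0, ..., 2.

H_0: b_0 = 9 − 0 − 8 = 1; torsion from ∂_1 factors > 1: none. So H_0 ≅ Z.
H_1: b_1 = 27 − 8 − 18 = 1; torsion from ∂_2 factors > 1: [2]. So H_1 ≅ Z ⊕ Z/2Z.
H_2: b_2 = 18 − 18 − 0 = 0; torsion from ∂_3 factors > 1: none. So H_2 ≅ 0.

H_0 ≅ Z,  H_1 ≅ Z ⊕ Z/2Z,  H_2 = 0.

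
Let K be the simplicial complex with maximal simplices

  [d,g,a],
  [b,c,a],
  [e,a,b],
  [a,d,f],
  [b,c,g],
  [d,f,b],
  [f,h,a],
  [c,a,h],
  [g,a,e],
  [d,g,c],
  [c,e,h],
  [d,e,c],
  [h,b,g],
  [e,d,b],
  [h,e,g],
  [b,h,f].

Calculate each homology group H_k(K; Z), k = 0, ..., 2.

H_0 ≅ Z,  H_1 ≅ Z^2,  H_2 ≅ Z.

Order the vertices as a < b < c < d < e < f < g < h. Listing each simplex with vertices in this order, K has dimension 2 with simplices:

  0-simplices (8): a, b, c, d, e, f, g, h
  1-simplices (24): ab, ac, ad, ae, af, ag, ah, bc, bd, be, bf, bg, bh, cd, ce, cg, ch, de, df, dg, eg, eh, fh, gh
  2-simplices (16): abc, abe, ach, adf, adg, aeg, afh, bcg, bde, bdf, bfh, bgh, cde, cdg, ceh, egh

giving chain groups C_0 ≅ Z^8, C_1 ≅ Z^24, C_2 ≅ Z^16.

The boundary map ∂_1: C_1 → C_0 is given by ∂[p,q] = [q] − [p]. For instance
  ∂eg = g − e.
The resulting 8×24 matrix has rank 7, and its Smith normal form has invariant factors (1,1,1,1,1,1,1).

The boundary map ∂_2: C_2 → C_1 sends each 2-simplex [p,q,r] to [q,r] − [p,r] + [p,q]. For instance
  ∂abc = bc − ac + ab,
  ∂bdf = df − bf + bd.
The 24×16 boundary matrix has rank 15 and Smith normal form diag(1,1,1,1,1,1,1,1,1,1,1,1,1,1,1).

Now H_k = ker ∂_k / im ∂_{k+1}, so:

  H_0: rank C_0 − rank ∂_1 = 8 − 7 = 1, and the invariant factors of ∂_1 are all 1, so H_0 = Z.
  H_1: rank ker ∂_1 − rank ∂_2 = (24 − 7) − 15 = 2, and the invariant factors of ∂_2 are all 1, so H_1 = Z^2.
  H_2: rank ker ∂_2 − rank ∂_3 = (16 − 15) − 0 = 1, and there is no ∂_3, so H_2 = Z.

(K is a triangulation of the torus T^2.)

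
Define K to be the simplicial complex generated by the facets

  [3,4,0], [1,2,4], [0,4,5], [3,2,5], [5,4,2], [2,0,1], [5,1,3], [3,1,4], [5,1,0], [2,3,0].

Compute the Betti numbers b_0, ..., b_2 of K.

We work with the vertex ordering 0 < 1 < 2 < 3 < 4 < 5. The simplices of K, each written with vertices in increasing order, are:

  0-simplices (6): [0], [1], [2], [3], [4], [5]
  1-simplices (15): [0,1], [0,2], [0,3], [0,4], [0,5], [1,2], [1,3], [1,4], [1,5], [2,3], [2,4], [2,5], [3,4], [3,5], [4,5]
  2-simplices (10): [0,1,2], [0,1,5], [0,2,3], [0,3,4], [0,4,5], [1,2,4], [1,3,4], [1,3,5], [2,3,5], [2,4,5]

giving chain groups C_0 ≅ Z^6, C_1 ≅ Z^15, C_2 ≅ Z^10.

The boundary map ∂_1: C_1 → C_0 maps an edge to its endpoints' difference, ∂[p,q] = q − p. For instance
  ∂[2,5] = [5] − [2].
The resulting 6×15 matrix has rank 5, and its Smith normal form has invariant factors (1,1,1,1,1).

∂_2: C_2 → C_1 maps a triangle to the signed sum of its edges. For instance
  ∂[1,3,4] = [3,4] − [1,4] + [1,3],
  ∂[2,4,5] = [4,5] − [2,5] + [2,4].
The resulting 15×10 matrix has rank 10, and its Smith normal form has invariant factors (1,1,1,1,1,1,1,1,1,2).

Reading off H_k = ker ∂_k / im ∂_{k+1}:

  H_0: rank C_0 − rank ∂_1 = 6 − 5 = 1, and the invariant factors of ∂_1 are all 1, so H_0 ≅ Z.
  H_1: rank ker ∂_1 − rank ∂_2 = (15 − 5) − 10 = 0, and ∂_2 has invariant factor 2 > 1, so H_1 ≅ Z/2Z.
  H_2: rank ker ∂_2 − rank ∂_3 = (10 − 10) − 0 = 0, and there is no ∂_3, so H_2 ≅ 0.

Hence the Betti numbers are b_0 = 1, b_1 = 0, b_2 = 0.

b_0 = 1, b_1 = 0, b_2 = 0.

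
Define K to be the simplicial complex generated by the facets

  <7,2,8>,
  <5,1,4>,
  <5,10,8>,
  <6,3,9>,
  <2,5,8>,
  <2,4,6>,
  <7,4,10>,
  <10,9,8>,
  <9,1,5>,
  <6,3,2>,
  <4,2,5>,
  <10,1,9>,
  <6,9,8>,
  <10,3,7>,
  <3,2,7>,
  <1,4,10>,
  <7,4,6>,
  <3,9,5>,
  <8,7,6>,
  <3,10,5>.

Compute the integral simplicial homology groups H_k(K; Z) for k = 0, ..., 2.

H_0 ≅ Z,  H_1 ≅ Z ⊕ Z/2Z,  H_2 = 0.

We work with the vertex ordering 1 < 2 < 3 < 4 < 5 < 6 < 7 < 8 < 9 < 10. The simplices of K, each written with vertices in increasing order, are:

  0-simplices (10): [1], [2], [3], [4], [5], [6], [7], [8], [9], [10]
  1-simplices (30): (30 of them)
  2-simplices (20): (20 of them)

Hence C_0 ≅ Z^10, C_1 ≅ Z^30, C_2 ≅ Z^20.

Boundary ∂_1: C_1 → C_0 is given by ∂[p,q] = [q] − [p]. For instance
  ∂[6,8] = [8] − [6].
This gives a 10×30 integer matrix of rank 9; reducing to Smith normal form yields diagonal entries (1,1,1,1,1,1,1,1,1).

The boundary map ∂_2: C_2 → C_1 sends each 2-simplex [p,q,r] to [q,r] − [p,r] + [p,q]. For instance
  ∂[1,9,10] = [9,10] − [1,10] + [1,9],
  ∂[2,7,8] = [7,8] − [2,8] + [2,7].
The resulting 30×20 matrix has rank 20, and its Smith normal form has invariant factors (1,1,1,1,1,1,1,1,1,1,1,1,1,1,1,1,1,1,1,2).

Computing H_k = (kernel of ∂_k) / (image of ∂_{k+1}):

  H_0: rank C_0 − rank ∂_1 = 10 − 9 = 1, and the invariant factors of ∂_1 are all 1, so H_0 = Z.
  H_1: rank ker ∂_1 − rank ∂_2 = (30 − 9) − 20 = 1, and ∂_2 has invariant factor 2 > 1, so H_1 = Z ⊕ Z/2Z.
  H_2: rank ker ∂_2 − rank ∂_3 = (20 − 20) − 0 = 0, and there is no ∂_3, so H_2 = 0.

As a check, the Euler characteristic is 10 − 30 + 20 = 0, which agrees with 1 − 1 + 0 = 0.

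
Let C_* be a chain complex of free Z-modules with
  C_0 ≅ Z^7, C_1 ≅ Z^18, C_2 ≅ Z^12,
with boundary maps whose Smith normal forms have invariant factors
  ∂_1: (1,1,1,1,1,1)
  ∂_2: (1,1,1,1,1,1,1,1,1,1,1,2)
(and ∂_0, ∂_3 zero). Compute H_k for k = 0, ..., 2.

H_0 = Z,  H_1 = Z/2,  H_2 = 0.

H_0: b_0 = 7 − 0 − 6 = 1; torsion from ∂_1 factors > 1: none. So H_0 = Z.
H_1: b_1 = 18 − 6 − 12 = 0; torsion from ∂_2 factors > 1: [2]. So H_1 = Z/2.
H_2: b_2 = 12 − 12 − 0 = 0; torsion from ∂_3 factors > 1: none. So H_2 = 0.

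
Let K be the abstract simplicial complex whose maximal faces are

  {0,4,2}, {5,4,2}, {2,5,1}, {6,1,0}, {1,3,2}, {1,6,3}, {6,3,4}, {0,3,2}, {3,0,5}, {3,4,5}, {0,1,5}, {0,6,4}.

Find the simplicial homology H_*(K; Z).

H_0 = Z,  H_1 = Z_2,  H_2 = 0.

Fix the vertex order 0 < 1 < 2 < 3 < 4 < 5 < 6 and write every simplex with vertices in increasing order. Then dim K = 2 and the simplices of K are:

  0-simplices (7): [0], [1], [2], [3], [4], [5], [6]
  1-simplices (18): [0,1], [0,2], [0,3], [0,4], [0,5], [0,6], [1,2], [1,3], [1,5], [1,6], [2,3], [2,4], [2,5], [3,4], [3,5], [3,6], [4,5], [4,6]
  2-simplices (12): [0,1,5], [0,1,6], [0,2,3], [0,2,4], [0,3,5], [0,4,6], [1,2,3], [1,2,5], [1,3,6], [2,4,5], [3,4,5], [3,4,6]

giving chain groups C_0 ≅ Z^7, C_1 ≅ Z^18, C_2 ≅ Z^12.

Boundary ∂_1: C_1 → C_0 maps an edge to its endpoints' difference, ∂[p,q] = q − p. For instance
  ∂[3,6] = [6] − [3].
The resulting 7×18 matrix has rank 6, and its Smith normal form has invariant factors (1,1,1,1,1,1).

The boundary map ∂_2: C_2 → C_1 maps a triangle to the signed sum of its edges. For instance
  ∂[1,2,5] = [2,5] − [1,5] + [1,2],
  ∂[0,4,6] = [4,6] − [0,6] + [0,4].
As a 18×12 matrix over Z this has rank 12, with invariant factors (1,1,1,1,1,1,1,1,1,1,1,2).

From H_k ≅ ker(∂_k) / im(∂_{k+1}) we obtain:

  H_0: rank C_0 − rank ∂_1 = 7 − 6 = 1, and the invariant factors of ∂_1 are all 1, so H_0 = Z.
  H_1: rank ker ∂_1 − rank ∂_2 = (18 − 6) − 12 = 0, and ∂_2 has invariant factor 2 > 1, so H_1 = Z_2.
  H_2: rank ker ∂_2 − rank ∂_3 = (12 − 12) − 0 = 0, and there is no ∂_3, so H_2 = 0.

As a check, the Euler characteristic is 7 − 18 + 12 = 1, which agrees with 1 − 0 + 0 = 1.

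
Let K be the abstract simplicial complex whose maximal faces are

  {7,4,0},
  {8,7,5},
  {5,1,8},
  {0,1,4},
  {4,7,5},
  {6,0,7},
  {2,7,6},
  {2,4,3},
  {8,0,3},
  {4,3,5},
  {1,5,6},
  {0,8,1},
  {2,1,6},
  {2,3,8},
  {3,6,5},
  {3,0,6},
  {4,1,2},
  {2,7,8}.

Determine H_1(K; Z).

We work with the vertex ordering 0 < 1 < 2 < 3 < 4 < 5 < 6 < 7 < 8. The simplices of K, each written with vertices in increasing order, are:

  0-simplices (9): [0], [1], [2], [3], [4], [5], [6], [7], [8]
  1-simplices (27): (27 of them)
  2-simplices (18): [0,1,4], [0,1,8], [0,3,6], [0,3,8], [0,4,7], [0,6,7], [1,2,4], [1,2,6], [1,5,6], [1,5,8], [2,3,4], [2,3,8], [2,6,7], [2,7,8], [3,4,5], [3,5,6], [4,5,7], [5,7,8]

giving chain groups C_0 ≅ Z^9, C_1 ≅ Z^27, C_2 ≅ Z^18.

The boundary map ∂_1: C_1 → C_0 sends each edge [p,q] (with p < q) to q − p.
The resulting 9×27 matrix has rank 8, and its Smith normal form has invariant factors (1,1,1,1,1,1,1,1).

∂_2: C_2 → C_1 acts by ∂[p,q,r] = [q,r] − [p,r] + [p,q]. For instance
  ∂[2,3,4] = [3,4] − [2,4] + [2,3],
  ∂[4,5,7] = [5,7] − [4,7] + [4,5].
As a 27×18 matrix over Z this has rank 17, with invariant factors (1,1,1,1,1,1,1,1,1,1,1,1,1,1,1,1,1).

Now H_k = ker ∂_k / im ∂_{k+1}, so:

  H_1: rank ker ∂_1 − rank ∂_2 = (27 − 8) − 17 = 2, and the invariant factors of ∂_2 are all 1, so H_1 = Z^2.

H_1 = Z^2.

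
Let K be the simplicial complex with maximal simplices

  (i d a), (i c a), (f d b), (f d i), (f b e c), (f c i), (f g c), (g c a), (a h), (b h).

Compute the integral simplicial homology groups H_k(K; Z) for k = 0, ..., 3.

H_0 = Z,  H_1 = Z,  H_2 = 0,  H_3 = 0.

We work with the vertex ordering a < b < c < d < e < f < g < h < i. The simplices of K, each written with vertices in increasing order, are:

  0-simplices (9): a, b, c, d, e, f, g, h, i
  1-simplices (19): ac, ad, ag, ah, ai, bc, bd, be, bf, bh, ce, cf, cg, ci, df, di, ef, fg, fi
  2-simplices (11): acg, aci, adi, bce, bcf, bdf, bef, cef, cfg, cfi, dfi
  3-simplices (1): bcef

Hence C_0 ≅ Z^9, C_1 ≅ Z^19, C_2 ≅ Z^11, C_3 ≅ Z^1.

∂_1: C_1 → C_0 sends each edge [p,q] (with p < q) to q − p. For instance
  ∂be = e − b.
As a 9×19 matrix over Z this has rank 8, with invariant factors (1,1,1,1,1,1,1,1).

The boundary map ∂_2: C_2 → C_1 sends each 2-simplex [p,q,r] to [q,r] − [p,r] + [p,q]. For instance
  ∂bdf = df − bf + bd,
  ∂cfg = fg − cg + cf.
As a 19×11 matrix over Z this has rank 10, with invariant factors (1,1,1,1,1,1,1,1,1,1).

∂_3: C_3 → C_2 sends each 3-simplex σ to the alternating sum Σ_i (−1)^i (σ with its i-th vertex removed). For instance
  ∂bcef = cef − bef + bcf − bce.
This gives a 11×1 integer matrix of rank 1; reducing to Smith normal form yields diagonal entries (1).

Now H_k = ker ∂_k / im ∂_{k+1}, so:

  H_0: rank C_0 − rank ∂_1 = 9 − 8 = 1, and the invariant factors of ∂_1 are all 1, so H_0 ≅ Z.
  H_1: rank ker ∂_1 − rank ∂_2 = (19 − 8) − 10 = 1, and the invariant factors of ∂_2 are all 1, so H_1 ≅ Z.
  H_2: rank ker ∂_2 − rank ∂_3 = (11 − 10) − 1 = 0, and the invariant factors of ∂_3 are all 1, so H_2 ≅ 0.
  H_3: rank ker ∂_3 − rank ∂_4 = (1 − 1) − 0 = 0, and there is no ∂_4, so H_3 ≅ 0.

As a check, the Euler characteristic is 9 − 19 + 11 − 1 = 0, which agrees with 1 − 1 + 0 − 0 = 0.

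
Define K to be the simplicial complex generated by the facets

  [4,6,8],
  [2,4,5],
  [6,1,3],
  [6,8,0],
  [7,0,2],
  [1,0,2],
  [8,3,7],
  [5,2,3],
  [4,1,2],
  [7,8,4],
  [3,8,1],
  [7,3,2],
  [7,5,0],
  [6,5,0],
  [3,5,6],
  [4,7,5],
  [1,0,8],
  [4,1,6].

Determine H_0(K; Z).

H_0 ≅ Z.

Fix the vertex order 0 < 1 < 2 < 3 < 4 < 5 < 6 < 7 < 8 and write every simplex with vertices in increasing order. Then dim K = 2 and the simplices of K are:

  0-simplices (9): [0], [1], [2], [3], [4], [5], [6], [7], [8]
  1-simplices (27): (27 of them)
  2-simplices (18): [0,1,2], [0,1,8], [0,2,7], [0,5,6], [0,5,7], [0,6,8], [1,2,4], [1,3,6], [1,3,8], [1,4,6], [2,3,5], [2,3,7], [2,4,5], [3,5,6], [3,7,8], [4,5,7], [4,6,8], [4,7,8]

Hence C_0 ≅ Z^9, C_1 ≅ Z^27, C_2 ≅ Z^18.

∂_1: C_1 → C_0 maps an edge to its endpoints' difference, ∂[p,q] = q − p. For instance
  ∂[2,7] = [7] − [2].
This gives a 9×27 integer matrix of rank 8; reducing to Smith normal form yields diagonal entries (1,1,1,1,1,1,1,1).

∂_2: C_2 → C_1 maps a triangle to the signed sum of its edges. For instance
  ∂[2,3,7] = [3,7] − [2,7] + [2,3],
  ∂[0,1,2] = [1,2] − [0,2] + [0,1].
The 27×18 boundary matrix has rank 18 and Smith normal form diag(1,1,1,1,1,1,1,1,1,1,1,1,1,1,1,1,1,2).

Now H_k = ker ∂_k / im ∂_{k+1}, so:

  H_0: rank C_0 − rank ∂_1 = 9 − 8 = 1, and the invariant factors of ∂_1 are all 1, so H_0 = Z.

(K is a triangulation of the Klein bottle.)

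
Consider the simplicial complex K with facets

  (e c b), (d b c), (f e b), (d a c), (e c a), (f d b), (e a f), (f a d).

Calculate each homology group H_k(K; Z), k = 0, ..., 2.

We work with the vertex ordering a < b < c < d < e < f. The simplices of K, each written with vertices in increasing order, are:

  0-simplices (6): a, b, c, d, e, f
  1-simplices (12): ac, ad, ae, af, bc, bd, be, bf, cd, ce, df, ef
  2-simplices (8): acd, ace, adf, aef, bcd, bce, bdf, bef

giving chain groups C_0 ≅ Z^6, C_1 ≅ Z^12, C_2 ≅ Z^8.

Boundary ∂_1: C_1 → C_0 sends each edge [p,q] (with p < q) to q − p. For instance
  ∂af = f − a.
The 6×12 boundary matrix has rank 5 and Smith normal form diag(1,1,1,1,1).

Boundary ∂_2: C_2 → C_1 acts by ∂[p,q,r] = [q,r] − [p,r] + [p,q]. For instance
  ∂bcd = cd − bd + bc,
  ∂adf = df − af + ad.
As a 12×8 matrix over Z this has rank 7, with invariant factors (1,1,1,1,1,1,1).

Computing H_k = (kernel of ∂_k) / (image of ∂_{k+1}):

  H_0: rank C_0 − rank ∂_1 = 6 − 5 = 1, and the invariant factors of ∂_1 are all 1, so H_0 = Z.
  H_1: rank ker ∂_1 − rank ∂_2 = (12 − 5) − 7 = 0, and the invariant factors of ∂_2 are all 1, so H_1 = 0.
  H_2: rank ker ∂_2 − rank ∂_3 = (8 − 7) − 0 = 1, and there is no ∂_3, so H_2 = Z.

As a check, the Euler characteristic is 6 − 12 + 8 = 2, which agrees with 1 − 0 + 1 = 2.
(K is a triangulation of the 2-sphere S^2.)

H_0 ≅ Z,  H_1 = 0,  H_2 ≅ Z.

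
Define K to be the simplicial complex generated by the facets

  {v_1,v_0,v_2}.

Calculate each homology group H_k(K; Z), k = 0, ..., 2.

K has 3 vertices, 3 edges, 1 triangle.
rank ∂_0 = 0, rank ∂_1 = 2 ⇒ b_0 = 3 − 0 − 2 = 1; all invariant factors of ∂_1 are 1 so no torsion. So H_0 = Z.
rank ∂_1 = 2, rank ∂_2 = 1 ⇒ b_1 = 3 − 2 − 1 = 0; all invariant factors of ∂_2 are 1 so no torsion. So H_1 = 0.
rank ∂_2 = 1, rank ∂_3 = 0 ⇒ b_2 = 1 − 1 − 0 = 0. So H_2 = 0.

H_0 = Z,  H_1 = 0,  H_2 = 0.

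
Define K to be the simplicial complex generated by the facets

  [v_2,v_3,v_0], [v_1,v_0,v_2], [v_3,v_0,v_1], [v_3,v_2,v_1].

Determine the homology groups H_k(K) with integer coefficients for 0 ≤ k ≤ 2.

We work with the vertex ordering v_0 < v_1 < v_2 < v_3. The simplices of K, each written with vertices in increasing order, are:

  0-simplices (4): [v_0], [v_1], [v_2], [v_3]
  1-simplices (6): [v_0,v_1], [v_0,v_2], [v_0,v_3], [v_1,v_2], [v_1,v_3], [v_2,v_3]
  2-simplices (4): [v_0,v_1,v_2], [v_0,v_1,v_3], [v_0,v_2,v_3], [v_1,v_2,v_3]

so the chain groups are C_0 ≅ Z^4, C_1 ≅ Z^6, C_2 ≅ Z^4.

The boundary map ∂_1: C_1 → C_0 sends each edge [p,q] (with p < q) to q − p. For instance
  ∂[v_2,v_3] = [v_3] − [v_2].
The resulting 4×6 matrix has rank 3, and its Smith normal form has invariant factors (1,1,1).

∂_2: C_2 → C_1 acts by ∂[p,q,r] = [q,r] − [p,r] + [p,q]. For instance
  ∂[v_0,v_1,v_2] = [v_1,v_2] − [v_0,v_2] + [v_0,v_1],
  ∂[v_0,v_1,v_3] = [v_1,v_3] − [v_0,v_3] + [v_0,v_1].
This gives a 6×4 integer matrix of rank 3; reducing to Smith normal form yields diagonal entries (1,1,1).

Reading off H_k = ker ∂_k / im ∂_{k+1}:

  H_0: rank C_0 − rank ∂_1 = 4 − 3 = 1, and the invariant factors of ∂_1 are all 1, so H_0 = Z.
  H_1: rank ker ∂_1 − rank ∂_2 = (6 − 3) − 3 = 0, and the invariant factors of ∂_2 are all 1, so H_1 = 0.
  H_2: rank ker ∂_2 − rank ∂_3 = (4 − 3) − 0 = 1, and there is no ∂_3, so H_2 = Z.

(K is a triangulation of the 2-sphere S^2.)

H_0 = Z,  H_1 = 0,  H_2 = Z.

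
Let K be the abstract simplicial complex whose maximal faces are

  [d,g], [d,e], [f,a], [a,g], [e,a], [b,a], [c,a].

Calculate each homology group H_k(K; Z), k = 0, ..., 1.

Take the total order a < b < c < d < e < f < g on the vertex set. Then K (dimension 1) consists of the simplices:

  0-simplices (7): a, b, c, d, e, f, g
  1-simplices (7): ab, ac, ae, af, ag, de, dg

giving chain groups C_0 ≅ Z^7, C_1 ≅ Z^7.

∂_1: C_1 → C_0 maps an edge to its endpoints' difference, ∂[p,q] = q − p. For instance
  ∂ab = b − a.
This gives a 7×7 integer matrix of rank 6; reducing to Smith normal form yields diagonal entries (1,1,1,1,1,1).

Reading off H_k = ker ∂_k / im ∂_{k+1}:

  H_0: rank C_0 − rank ∂_1 = 7 − 6 = 1, and the invariant factors of ∂_1 are all 1, so H_0 = Z.
  H_1: rank ker ∂_1 − rank ∂_2 = (7 − 6) − 0 = 1, and there is no ∂_2, so H_1 = Z.

As a check, the Euler characteristic is 7 − 7 = 0, which agrees with 1 − 1 = 0.

H_0 = Z,  H_1 = Z.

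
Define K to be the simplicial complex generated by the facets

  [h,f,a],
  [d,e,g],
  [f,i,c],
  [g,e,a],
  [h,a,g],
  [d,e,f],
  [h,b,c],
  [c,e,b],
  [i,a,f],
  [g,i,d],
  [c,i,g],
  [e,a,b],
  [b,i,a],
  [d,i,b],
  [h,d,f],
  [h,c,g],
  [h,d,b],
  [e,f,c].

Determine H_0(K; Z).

H_0 ≅ Z.

We work with the vertex ordering a < b < c < d < e < f < g < h < i. The simplices of K, each written with vertices in increasing order, are:

  0-simplices (9): a, b, c, d, e, f, g, h, i
  1-simplices (27): ab, ae, af, ag, ah, ai, bc, bd, be, bh, bi, ce, cf, cg, ch, ci, de, df, dg, dh, di, ef, eg, fh, fi, gh, gi
  2-simplices (18): abe, abi, aeg, afh, afi, agh, bce, bch, bdh, bdi, cef, cfi, cgh, cgi, def, deg, dfh, dgi

giving chain groups C_0 ≅ Z^9, C_1 ≅ Z^27, C_2 ≅ Z^18.

∂_1: C_1 → C_0 is given by ∂[p,q] = [q] − [p]. For instance
  ∂fh = h − f.
The resulting 9×27 matrix has rank 8, and its Smith normal form has invariant factors (1,1,1,1,1,1,1,1).

∂_2: C_2 → C_1 acts by ∂[p,q,r] = [q,r] − [p,r] + [p,q]. For instance
  ∂cgh = gh − ch + cg,
  ∂dfh = fh − dh + df.
As a 27×18 matrix over Z this has rank 17, with invariant factors (1,1,1,1,1,1,1,1,1,1,1,1,1,1,1,1,1).

From H_k ≅ ker(∂_k) / im(∂_{k+1}) we obtain:

  H_0: rank C_0 − rank ∂_1 = 9 − 8 = 1, and the invariant factors of ∂_1 are all 1, so H_0 ≅ Z.

(K is a triangulation of the torus T^2.)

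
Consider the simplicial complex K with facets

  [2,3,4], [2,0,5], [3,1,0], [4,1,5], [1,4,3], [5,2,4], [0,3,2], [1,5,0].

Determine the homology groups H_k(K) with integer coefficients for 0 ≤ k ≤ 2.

Order the vertices as 0 < 1 < 2 < 3 < 4 < 5. Listing each simplex with vertices in this order, K has dimension 2 with simplices:

  0-simplices (6): [0], [1], [2], [3], [4], [5]
  1-simplices (12): [0,1], [0,2], [0,3], [0,5], [1,3], [1,4], [1,5], [2,3], [2,4], [2,5], [3,4], [4,5]
  2-simplices (8): [0,1,3], [0,1,5], [0,2,3], [0,2,5], [1,3,4], [1,4,5], [2,3,4], [2,4,5]

so the chain groups are C_0 ≅ Z^6, C_1 ≅ Z^12, C_2 ≅ Z^8.

The boundary map ∂_1: C_1 → C_0 maps an edge to its endpoints' difference, ∂[p,q] = q − p. For instance
  ∂[2,3] = [3] − [2].
The resulting 6×12 matrix has rank 5, and its Smith normal form has invariant factors (1,1,1,1,1).

∂_2: C_2 → C_1 acts by ∂[p,q,r] = [q,r] − [p,r] + [p,q]. For instance
  ∂[0,1,5] = [1,5] − [0,5] + [0,1],
  ∂[1,3,4] = [3,4] − [1,4] + [1,3].
As a 12×8 matrix over Z this has rank 7, with invariant factors (1,1,1,1,1,1,1).

From H_k ≅ ker(∂_k) / im(∂_{k+1}) we obtain:

  H_0: rank C_0 − rank ∂_1 = 6 − 5 = 1, and the invariant factors of ∂_1 are all 1, so H_0 = Z.
  H_1: rank ker ∂_1 − rank ∂_2 = (12 − 5) − 7 = 0, and the invariant factors of ∂_2 are all 1, so H_1 = 0.
  H_2: rank ker ∂_2 − rank ∂_3 = (8 − 7) − 0 = 1, and there is no ∂_3, so H_2 = Z.

As a check, the Euler characteristic is 6 − 12 + 8 = 2, which agrees with 1 − 0 + 1 = 2.
(K is a triangulation of the 2-sphere S^2.)

H_0 ≅ Z,  H_1 = 0,  H_2 ≅ Z.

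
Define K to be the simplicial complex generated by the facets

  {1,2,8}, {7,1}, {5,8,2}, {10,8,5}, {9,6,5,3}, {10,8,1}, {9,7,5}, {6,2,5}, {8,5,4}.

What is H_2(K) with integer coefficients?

Order the vertices as 1 < 2 < 3 < 4 < 5 < 6 < 7 < 8 < 9 < 10. Listing each simplex with vertices in this order, K has dimension 3 with simplices:

  0-simplices (10): [1], [2], [3], [4], [5], [6], [7], [8], [9], [10]
  1-simplices (20): [1,2], [1,7], [1,8], [1,10], [2,5], [2,6], [2,8], [3,5], [3,6], [3,9], [4,5], [4,8], [5,6], [5,7], [5,8], [5,9], [5,10], [6,9], [7,9], [8,10]
  2-simplices (11): [1,2,8], [1,8,10], [2,5,6], [2,5,8], [3,5,6], [3,5,9], [3,6,9], [4,5,8], [5,6,9], [5,7,9], [5,8,10]
  3-simplices (1): [3,5,6,9]

so the chain groups are C_0 ≅ Z^10, C_1 ≅ Z^20, C_2 ≅ Z^11, C_3 ≅ Z^1.

The boundary map ∂_1: C_1 → C_0 sends each edge [p,q] (with p < q) to q − p. For instance
  ∂[4,8] = [8] − [4].
This gives a 10×20 integer matrix of rank 9; reducing to Smith normal form yields diagonal entries (1,1,1,1,1,1,1,1,1).

The boundary map ∂_2: C_2 → C_1 acts by ∂[p,q,r] = [q,r] − [p,r] + [p,q]. For instance
  ∂[3,6,9] = [6,9] − [3,9] + [3,6],
  ∂[5,8,10] = [8,10] − [5,10] + [5,8].
The 20×11 boundary matrix has rank 10 and Smith normal form diag(1,1,1,1,1,1,1,1,1,1).

The boundary map ∂_3: C_3 → C_2 sends each 3-simplex σ to the alternating sum Σ_i (−1)^i (σ with its i-th vertex removed). For instance
  ∂[3,5,6,9] = [5,6,9] − [3,6,9] + [3,5,9] − [3,5,6].
The resulting 11×1 matrix has rank 1, and its Smith normal form has invariant factors (1).

From H_k ≅ ker(∂_k) / im(∂_{k+1}) we obtain:

  H_2: rank ker ∂_2 − rank ∂_3 = (11 − 10) − 1 = 0, and the invariant factors of ∂_3 are all 1, so H_2 = 0.

H_2 = 0.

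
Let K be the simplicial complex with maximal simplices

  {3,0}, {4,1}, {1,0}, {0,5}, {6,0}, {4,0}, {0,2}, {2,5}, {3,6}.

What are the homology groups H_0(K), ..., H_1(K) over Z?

Take the total order 0 < 1 < 2 < 3 < 4 < 5 < 6 on the vertex set. Then K (dimension 1) consists of the simplices:

  0-simplices (7): [0], [1], [2], [3], [4], [5], [6]
  1-simplices (9): [0,1], [0,2], [0,3], [0,4], [0,5], [0,6], [1,4], [2,5], [3,6]

giving chain groups C_0 ≅ Z^7, C_1 ≅ Z^9.

The boundary map ∂_1: C_1 → C_0 maps an edge to its endpoints' difference, ∂[p,q] = q − p. For instance
  ∂[0,3] = [3] − [0].
This gives a 7×9 integer matrix of rank 6; reducing to Smith normal form yields diagonal entries (1,1,1,1,1,1).

Reading off H_k = ker ∂_k / im ∂_{k+1}:

  H_0: rank C_0 − rank ∂_1 = 7 − 6 = 1, and the invariant factors of ∂_1 are all 1, so H_0 = Z.
  H_1: rank ker ∂_1 − rank ∂_2 = (9 − 6) − 0 = 3, and there is no ∂_2, so H_1 = Z^3.

H_0 ≅ Z,  H_1 ≅ Z^3.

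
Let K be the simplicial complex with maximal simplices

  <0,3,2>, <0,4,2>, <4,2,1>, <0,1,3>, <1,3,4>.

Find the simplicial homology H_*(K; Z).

Order the vertices as 0 < 1 < 2 < 3 < 4. Listing each simplex with vertices in this order, K has dimension 2 with simplices:

  0-simplices (5): [0], [1], [2], [3], [4]
  1-simplices (10): [0,1], [0,2], [0,3], [0,4], [1,2], [1,3], [1,4], [2,3], [2,4], [3,4]
  2-simplices (5): [0,1,3], [0,2,3], [0,2,4], [1,2,4], [1,3,4]

Hence C_0 ≅ Z^5, C_1 ≅ Z^10, C_2 ≅ Z^5.

The boundary map ∂_1: C_1 → C_0 is given by ∂[p,q] = [q] − [p].
The 5×10 boundary matrix has rank 4 and Smith normal form diag(1,1,1,1).

The boundary map ∂_2: C_2 → C_1 acts by ∂[p,q,r] = [q,r] − [p,r] + [p,q]. For instance
  ∂[0,2,3] = [2,3] − [0,3] + [0,2],
  ∂[1,3,4] = [3,4] − [1,4] + [1,3].
The resulting 10×5 matrix has rank 5, and its Smith normal form has invariant factors (1,1,1,1,1).

Computing H_k = (kernel of ∂_k) / (image of ∂_{k+1}):

  H_0: rank C_0 − rank ∂_1 = 5 − 4 = 1, and the invariant factors of ∂_1 are all 1, so H_0 ≅ Z.
  H_1: rank ker ∂_1 − rank ∂_2 = (10 − 4) − 5 = 1, and the invariant factors of ∂_2 are all 1, so H_1 ≅ Z.
  H_2: rank ker ∂_2 − rank ∂_3 = (5 − 5) − 0 = 0, and there is no ∂_3, so H_2 ≅ 0.

H_0 = Z,  H_1 = Z,  H_2 = 0.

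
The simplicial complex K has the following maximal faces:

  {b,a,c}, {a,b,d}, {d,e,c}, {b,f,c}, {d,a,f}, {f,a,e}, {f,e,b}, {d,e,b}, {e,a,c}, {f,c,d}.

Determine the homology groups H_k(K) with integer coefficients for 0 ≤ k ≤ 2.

H_0 ≅ Z,  H_1 ≅ Z/2,  H_2 = 0.

Take the total order a < b < c < d < e < f on the vertex set. Then K (dimension 2) consists of the simplices:

  0-simplices (6): a, b, c, d, e, f
  1-simplices (15): ab, ac, ad, ae, af, bc, bd, be, bf, cd, ce, cf, de, df, ef
  2-simplices (10): abc, abd, ace, adf, aef, bcf, bde, bef, cde, cdf

Hence C_0 ≅ Z^6, C_1 ≅ Z^15, C_2 ≅ Z^10.

∂_1: C_1 → C_0 maps an edge to its endpoints' difference, ∂[p,q] = q − p.
The resulting 6×15 matrix has rank 5, and its Smith normal form has invariant factors (1,1,1,1,1).

The boundary map ∂_2: C_2 → C_1 acts by ∂[p,q,r] = [q,r] − [p,r] + [p,q]. For instance
  ∂cde = de − ce + cd,
  ∂aef = ef − af + ae.
The 15×10 boundary matrix has rank 10 and Smith normal form diag(1,1,1,1,1,1,1,1,1,2).

Now H_k = ker ∂_k / im ∂_{k+1}, so:

  H_0: rank C_0 − rank ∂_1 = 6 − 5 = 1, and the invariant factors of ∂_1 are all 1, so H_0 ≅ Z.
  H_1: rank ker ∂_1 − rank ∂_2 = (15 − 5) − 10 = 0, and ∂_2 has invariant factor 2 > 1, so H_1 ≅ Z/2.
  H_2: rank ker ∂_2 − rank ∂_3 = (10 − 10) − 0 = 0, and there is no ∂_3, so H_2 ≅ 0.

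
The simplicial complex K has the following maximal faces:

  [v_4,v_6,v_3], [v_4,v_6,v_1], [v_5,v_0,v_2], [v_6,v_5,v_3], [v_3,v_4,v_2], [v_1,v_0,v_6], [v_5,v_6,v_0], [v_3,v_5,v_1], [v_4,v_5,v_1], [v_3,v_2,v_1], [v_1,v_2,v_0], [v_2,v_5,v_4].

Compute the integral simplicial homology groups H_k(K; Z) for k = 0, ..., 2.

Take the total order v_0 < v_1 < v_2 < v_3 < v_4 < v_5 < v_6 on the vertex set. Then K (dimension 2) consists of the simplices:

  0-simplices (7): [v_0], [v_1], [v_2], [v_3], [v_4], [v_5], [v_6]
  1-simplices (18): (18 of them)
  2-simplices (12): (12 of them)

Hence C_0 ≅ Z^7, C_1 ≅ Z^18, C_2 ≅ Z^12.

The boundary map ∂_1: C_1 → C_0 maps an edge to its endpoints' difference, ∂[p,q] = q − p. For instance
  ∂[v_0,v_2] = [v_2] − [v_0].
The resulting 7×18 matrix has rank 6, and its Smith normal form has invariant factors (1,1,1,1,1,1).

The boundary map ∂_2: C_2 → C_1 acts by ∂[p,q,r] = [q,r] − [p,r] + [p,q]. For instance
  ∂[v_3,v_5,v_6] = [v_5,v_6] − [v_3,v_6] + [v_3,v_5],
  ∂[v_1,v_2,v_3] = [v_2,v_3] − [v_1,v_3] + [v_1,v_2].
The resulting 18×12 matrix has rank 12, and its Smith normal form has invariant factors (1,1,1,1,1,1,1,1,1,1,1,2).

Computing H_k = (kernel of ∂_k) / (image of ∂_{k+1}):

  H_0: rank C_0 − rank ∂_1 = 7 − 6 = 1, and the invariant factors of ∂_1 are all 1, so H_0 = Z.
  H_1: rank ker ∂_1 − rank ∂_2 = (18 − 6) − 12 = 0, and ∂_2 has invariant factor 2 > 1, so H_1 = Z/2Z.
  H_2: rank ker ∂_2 − rank ∂_3 = (12 − 12) − 0 = 0, and there is no ∂_3, so H_2 = 0.

H_0 ≅ Z,  H_1 ≅ Z/2Z,  H_2 = 0.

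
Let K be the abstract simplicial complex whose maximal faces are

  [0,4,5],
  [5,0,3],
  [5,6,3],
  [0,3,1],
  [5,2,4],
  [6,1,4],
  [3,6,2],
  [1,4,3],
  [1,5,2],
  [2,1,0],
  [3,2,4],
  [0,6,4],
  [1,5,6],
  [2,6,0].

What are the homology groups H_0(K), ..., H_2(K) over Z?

Fix the vertex order 0 < 1 < 2 < 3 < 4 < 5 < 6 and write every simplex with vertices in increasing order. Then dim K = 2 and the simplices of K are:

  0-simplices (7): [0], [1], [2], [3], [4], [5], [6]
  1-simplices (21): [0,1], [0,2], [0,3], [0,4], [0,5], [0,6], [1,2], [1,3], [1,4], [1,5], [1,6], [2,3], [2,4], [2,5], [2,6], [3,4], [3,5], [3,6], [4,5], [4,6], [5,6]
  2-simplices (14): [0,1,2], [0,1,3], [0,2,6], [0,3,5], [0,4,5], [0,4,6], [1,2,5], [1,3,4], [1,4,6], [1,5,6], [2,3,4], [2,3,6], [2,4,5], [3,5,6]

giving chain groups C_0 ≅ Z^7, C_1 ≅ Z^21, C_2 ≅ Z^14.

Boundary ∂_1: C_1 → C_0 is given by ∂[p,q] = [q] − [p].
As a 7×21 matrix over Z this has rank 6, with invariant factors (1,1,1,1,1,1).

The boundary map ∂_2: C_2 → C_1 sends each 2-simplex [p,q,r] to [q,r] − [p,r] + [p,q]. For instance
  ∂[0,4,5] = [4,5] − [0,5] + [0,4],
  ∂[2,3,4] = [3,4] − [2,4] + [2,3].
This gives a 21×14 integer matrix of rank 13; reducing to Smith normal form yields diagonal entries (1,1,1,1,1,1,1,1,1,1,1,1,1).

Now H_k = ker ∂_k / im ∂_{k+1}, so:

  H_0: rank C_0 − rank ∂_1 = 7 − 6 = 1, and the invariant factors of ∂_1 are all 1, so H_0 ≅ Z.
  H_1: rank ker ∂_1 − rank ∂_2 = (21 − 6) − 13 = 2, and the invariant factors of ∂_2 are all 1, so H_1 ≅ Z^2.
  H_2: rank ker ∂_2 − rank ∂_3 = (14 − 13) − 0 = 1, and there is no ∂_3, so H_2 ≅ Z.

H_0 ≅ Z,  H_1 ≅ Z^2,  H_2 ≅ Z.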